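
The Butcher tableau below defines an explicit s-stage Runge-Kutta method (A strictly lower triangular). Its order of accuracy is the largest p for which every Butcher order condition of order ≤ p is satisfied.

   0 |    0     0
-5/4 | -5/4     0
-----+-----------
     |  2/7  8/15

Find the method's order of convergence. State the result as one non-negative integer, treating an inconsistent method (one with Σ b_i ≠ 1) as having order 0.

b = (2/7, 8/15)
c = (0, -5/4)
Σ b_i: 2/7·1 + 8/15·1 = 86/105 ≠ 1 ⇒ order 0.

0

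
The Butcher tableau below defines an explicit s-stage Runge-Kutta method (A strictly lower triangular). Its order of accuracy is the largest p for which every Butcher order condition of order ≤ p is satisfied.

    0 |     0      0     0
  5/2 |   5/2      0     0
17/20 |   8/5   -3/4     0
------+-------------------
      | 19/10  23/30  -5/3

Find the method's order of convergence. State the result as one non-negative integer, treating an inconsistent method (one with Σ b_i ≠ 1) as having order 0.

b = (19/10, 23/30, -5/3)
c = (0, 5/2, 17/20)
Ac = (0, 0, -15/8)
Σ b_i: 19/10·1 + 23/30·1 + (-5/3)·1 = 1 ✓
b·c: 23/30·5/2 + (-5/3)·17/20 = 1/2 ✓
b·c²: 23/30·25/4 + (-5/3)·289/400 = 287/80 ≠ 1/3 ⇒ order 2.
b·Ac: (-5/3)·(-15/8) = 25/8 ≠ 1/6

2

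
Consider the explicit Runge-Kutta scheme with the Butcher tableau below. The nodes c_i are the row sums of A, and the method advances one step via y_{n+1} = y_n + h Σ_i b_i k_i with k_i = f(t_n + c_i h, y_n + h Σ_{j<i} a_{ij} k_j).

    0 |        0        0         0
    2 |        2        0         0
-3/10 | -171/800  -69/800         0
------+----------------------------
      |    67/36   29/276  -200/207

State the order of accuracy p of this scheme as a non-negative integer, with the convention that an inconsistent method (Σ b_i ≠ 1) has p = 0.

3

b = (67/36, 29/276, -200/207)
c = (0, 2, -3/10)
Ac = (0, 0, -69/400)
Σ b_i: 67/36·1 + 29/276·1 + (-200/207)·1 = 1 ✓
b·c: 29/276·2 + (-200/207)·(-3/10) = 1/2 ✓
b·c²: 29/276·4 + (-200/207)·9/100 = 1/3 ✓
b·Ac: (-200/207)·(-69/400) = 1/6 ✓; 3 stages ⇒ order 3.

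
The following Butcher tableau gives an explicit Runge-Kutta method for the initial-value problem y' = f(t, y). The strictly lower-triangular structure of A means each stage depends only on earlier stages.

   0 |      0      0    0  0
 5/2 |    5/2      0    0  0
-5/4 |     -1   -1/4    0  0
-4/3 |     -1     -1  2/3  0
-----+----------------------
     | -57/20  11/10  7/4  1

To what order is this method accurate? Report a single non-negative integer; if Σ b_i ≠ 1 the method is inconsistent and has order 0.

b = (-57/20, 11/10, 7/4, 1)
c = (0, 5/2, -5/4, -4/3)
Ac = (0, 0, -5/8, -10/3)
Σ b_i: (-57/20)·1 + 11/10·1 + 7/4·1 + 1·1 = 1 ✓
b·c: 11/10·5/2 + 7/4·(-5/4) + 1·(-4/3) = -37/48 ≠ 1/2 ⇒ order 1.

1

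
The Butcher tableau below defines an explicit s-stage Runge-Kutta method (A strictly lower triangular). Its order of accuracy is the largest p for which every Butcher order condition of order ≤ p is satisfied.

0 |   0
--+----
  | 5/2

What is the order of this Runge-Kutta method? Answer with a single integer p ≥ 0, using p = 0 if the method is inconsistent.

0

b = (5/2)
c = (0)
Σ b_i: 5/2·1 = 5/2 ≠ 1 ⇒ order 0.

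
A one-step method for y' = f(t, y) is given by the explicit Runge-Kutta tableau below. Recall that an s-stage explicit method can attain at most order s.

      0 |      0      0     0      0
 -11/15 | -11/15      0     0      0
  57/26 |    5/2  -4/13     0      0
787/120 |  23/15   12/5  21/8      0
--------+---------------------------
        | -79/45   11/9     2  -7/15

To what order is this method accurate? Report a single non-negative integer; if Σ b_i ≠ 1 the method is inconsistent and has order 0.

b = (-79/45, 11/9, 2, -7/15)
c = (0, -11/15, 57/26, 787/120)
Ac = (0, 0, 44/195, 20773/5200)
Σ b_i: (-79/45)·1 + 11/9·1 + 2·1 + (-7/15)·1 = 1 ✓
b·c: 11/9·(-11/15) + 2·57/26 + (-7/15)·787/120 = 30029/70200 ≠ 1/2 ⇒ order 1.

1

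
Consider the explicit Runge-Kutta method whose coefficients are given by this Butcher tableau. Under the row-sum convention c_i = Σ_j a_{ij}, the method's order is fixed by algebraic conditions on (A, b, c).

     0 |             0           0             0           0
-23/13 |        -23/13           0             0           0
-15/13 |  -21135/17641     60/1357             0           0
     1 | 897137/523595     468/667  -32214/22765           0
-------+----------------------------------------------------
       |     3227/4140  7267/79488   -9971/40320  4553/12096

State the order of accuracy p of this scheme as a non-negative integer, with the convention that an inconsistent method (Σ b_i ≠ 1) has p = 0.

b = (3227/4140, 7267/79488, -9971/40320, 4553/12096)
c = (0, -23/13, -15/13, 1)
Ac = (0, 0, -60/767, 1782/4553)
Σ b_i: 3227/4140·1 + 7267/79488·1 + (-9971/40320)·1 + 4553/12096·1 = 1 ✓
b·c: 7267/79488·(-23/13) + (-9971/40320)·(-15/13) + 4553/12096·1 = 1/2 ✓
b·c²: 7267/79488·529/169 + (-9971/40320)·225/169 + 4553/12096·1 = 1/3 ✓
b·Ac: (-9971/40320)·(-60/767) + 4553/12096·1782/4553 = 1/6 ✓
b·c³: 7267/79488·(-12167/2197) + (-9971/40320)·(-3375/2197) + 4553/12096·1 = 1/4 ✓
b·(c∘Ac): (-9971/40320)·900/9971 + 4553/12096·1782/4553 = 1/8 ✓
b·Ac²: (-9971/40320)·1380/9971 + 4553/12096·1422/4553 = 1/12 ✓
b·A²c: 4553/12096·504/4553 = 1/24 ✓; 4 stages ⇒ order 4.

4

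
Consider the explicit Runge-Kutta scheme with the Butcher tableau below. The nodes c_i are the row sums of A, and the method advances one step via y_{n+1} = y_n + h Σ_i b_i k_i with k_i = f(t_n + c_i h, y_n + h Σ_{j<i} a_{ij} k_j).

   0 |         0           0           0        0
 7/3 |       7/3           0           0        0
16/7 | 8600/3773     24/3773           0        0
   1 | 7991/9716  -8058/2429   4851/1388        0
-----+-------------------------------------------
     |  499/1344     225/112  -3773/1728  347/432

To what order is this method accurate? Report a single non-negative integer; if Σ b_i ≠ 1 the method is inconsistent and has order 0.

b = (499/1344, 225/112, -3773/1728, 347/432)
c = (0, 7/3, 16/7, 1)
Ac = (0, 0, 8/539, 86/347)
Σ b_i: 499/1344·1 + 225/112·1 + (-3773/1728)·1 + 347/432·1 = 1 ✓
b·c: 225/112·7/3 + (-3773/1728)·16/7 + 347/432·1 = 1/2 ✓
b·c²: 225/112·49/9 + (-3773/1728)·256/49 + 347/432·1 = 1/3 ✓
b·Ac: (-3773/1728)·8/539 + 347/432·86/347 = 1/6 ✓
b·c³: 225/112·343/27 + (-3773/1728)·4096/343 + 347/432·1 = 1/4 ✓
b·(c∘Ac): (-3773/1728)·128/3773 + 347/432·86/347 = 1/8 ✓
b·Ac²: (-3773/1728)·8/231 + 347/432·206/1041 = 1/12 ✓
b·A²c: 347/432·18/347 = 1/24 ✓; 4 stages ⇒ order 4.

4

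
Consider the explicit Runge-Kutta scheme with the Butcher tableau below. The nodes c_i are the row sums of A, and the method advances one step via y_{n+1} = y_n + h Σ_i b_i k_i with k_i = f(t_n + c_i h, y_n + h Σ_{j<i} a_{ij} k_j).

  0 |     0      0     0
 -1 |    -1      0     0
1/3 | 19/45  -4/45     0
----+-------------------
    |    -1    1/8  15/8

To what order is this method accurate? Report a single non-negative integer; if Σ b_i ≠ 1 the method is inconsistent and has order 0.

b = (-1, 1/8, 15/8)
c = (0, -1, 1/3)
Ac = (0, 0, 4/45)
Σ b_i: (-1)·1 + 1/8·1 + 15/8·1 = 1 ✓
b·c: 1/8·(-1) + 15/8·1/3 = 1/2 ✓
b·c²: 1/8·1 + 15/8·1/9 = 1/3 ✓
b·Ac: 15/8·4/45 = 1/6 ✓; 3 stages ⇒ order 3.

3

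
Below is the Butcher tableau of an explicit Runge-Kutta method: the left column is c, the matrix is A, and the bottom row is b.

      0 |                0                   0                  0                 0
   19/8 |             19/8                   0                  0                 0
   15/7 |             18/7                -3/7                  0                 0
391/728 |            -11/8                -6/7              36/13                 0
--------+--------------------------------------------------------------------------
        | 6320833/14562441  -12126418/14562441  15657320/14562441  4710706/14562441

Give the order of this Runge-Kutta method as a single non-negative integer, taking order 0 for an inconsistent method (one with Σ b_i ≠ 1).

b = (6320833/14562441, -12126418/14562441, 15657320/14562441, 4710706/14562441)
c = (0, 19/8, 15/7, 391/728)
Ac = (0, 0, -57/56, 1419/364)
Σ b_i: 6320833/14562441·1 + (-12126418/14562441)·1 + 15657320/14562441·1 + 4710706/14562441·1 = 1 ✓
b·c: (-12126418/14562441)·19/8 + 15657320/14562441·15/7 + 4710706/14562441·391/728 = 1/2 ✓
b·c²: (-12126418/14562441)·361/64 + 15657320/14562441·225/49 + 4710706/14562441·152881/529984 = 1/3 ✓
b·Ac: 15657320/14562441·(-57/56) + 4710706/14562441·1419/364 = 1/6 ✓
b·c³: (-12126418/14562441)·6859/512 + 15657320/14562441·3375/343 + 4710706/14562441·59776471/385828352 = -9912431861/18847034752 ≠ 1/4 ⇒ order 3.
b·(c∘Ac): 15657320/14562441·(-855/392) + 4710706/14562441·554829/264992 = -906731687/543664464 ≠ 1/8
b·Ac²: 15657320/14562441·(-1083/448) + 4710706/14562441·160647/20384 = -27064363/543664464 ≠ 1/12
b·A²c: 4710706/14562441·(-513/182) = -1475331/1618049 ≠ 1/24

3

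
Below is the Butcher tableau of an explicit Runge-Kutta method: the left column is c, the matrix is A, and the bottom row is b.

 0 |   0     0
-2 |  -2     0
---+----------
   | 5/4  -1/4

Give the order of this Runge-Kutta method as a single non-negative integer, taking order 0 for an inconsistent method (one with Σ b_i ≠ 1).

2

b = (5/4, -1/4)
c = (0, -2)
Σ b_i: 5/4·1 + (-1/4)·1 = 1 ✓
b·c: (-1/4)·(-2) = 1/2 ✓; 2 stages ⇒ order 2.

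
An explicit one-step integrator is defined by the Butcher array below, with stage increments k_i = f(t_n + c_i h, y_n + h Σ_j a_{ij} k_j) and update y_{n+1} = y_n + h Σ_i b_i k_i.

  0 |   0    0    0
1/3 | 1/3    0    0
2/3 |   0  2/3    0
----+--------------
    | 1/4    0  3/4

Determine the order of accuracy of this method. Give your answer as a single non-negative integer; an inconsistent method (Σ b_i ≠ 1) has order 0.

b = (1/4, 0, 3/4)
c = (0, 1/3, 2/3)
Ac = (0, 0, 2/9)
Σ b_i: 1/4·1 + 3/4·1 = 1 ✓
b·c: 3/4·2/3 = 1/2 ✓
b·c²: 3/4·4/9 = 1/3 ✓
b·Ac: 3/4·2/9 = 1/6 ✓; 3 stages ⇒ order 3.

3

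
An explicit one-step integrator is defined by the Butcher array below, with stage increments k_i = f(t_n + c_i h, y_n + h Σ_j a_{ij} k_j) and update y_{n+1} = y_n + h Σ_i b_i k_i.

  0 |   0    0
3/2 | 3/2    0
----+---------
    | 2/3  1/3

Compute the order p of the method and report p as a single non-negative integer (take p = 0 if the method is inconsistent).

b = (2/3, 1/3)
c = (0, 3/2)
Σ b_i: 2/3·1 + 1/3·1 = 1 ✓
b·c: 1/3·3/2 = 1/2 ✓; 2 stages ⇒ order 2.

2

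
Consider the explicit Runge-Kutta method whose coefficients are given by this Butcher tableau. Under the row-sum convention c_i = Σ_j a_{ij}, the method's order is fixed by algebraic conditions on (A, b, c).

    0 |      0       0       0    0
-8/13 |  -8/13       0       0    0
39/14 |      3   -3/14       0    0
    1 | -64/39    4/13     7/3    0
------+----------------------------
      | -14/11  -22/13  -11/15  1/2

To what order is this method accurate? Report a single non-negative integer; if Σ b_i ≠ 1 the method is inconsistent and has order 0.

0

b = (-14/11, -22/13, -11/15, 1/2)
c = (0, -8/13, 39/14, 1)
Ac = (0, 0, 12/91, 2133/338)
Σ b_i: (-14/11)·1 + (-22/13)·1 + (-11/15)·1 + 1/2·1 = -13721/4290 ≠ 1 ⇒ order 0.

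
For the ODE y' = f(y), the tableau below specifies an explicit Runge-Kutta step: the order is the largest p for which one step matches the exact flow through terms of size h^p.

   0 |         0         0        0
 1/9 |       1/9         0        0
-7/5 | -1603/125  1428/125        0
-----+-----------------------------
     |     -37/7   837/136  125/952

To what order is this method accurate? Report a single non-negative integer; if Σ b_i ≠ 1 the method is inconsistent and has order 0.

b = (-37/7, 837/136, 125/952)
c = (0, 1/9, -7/5)
Ac = (0, 0, 476/375)
Σ b_i: (-37/7)·1 + 837/136·1 + 125/952·1 = 1 ✓
b·c: 837/136·1/9 + 125/952·(-7/5) = 1/2 ✓
b·c²: 837/136·1/81 + 125/952·49/25 = 1/3 ✓
b·Ac: 125/952·476/375 = 1/6 ✓; 3 stages ⇒ order 3.

3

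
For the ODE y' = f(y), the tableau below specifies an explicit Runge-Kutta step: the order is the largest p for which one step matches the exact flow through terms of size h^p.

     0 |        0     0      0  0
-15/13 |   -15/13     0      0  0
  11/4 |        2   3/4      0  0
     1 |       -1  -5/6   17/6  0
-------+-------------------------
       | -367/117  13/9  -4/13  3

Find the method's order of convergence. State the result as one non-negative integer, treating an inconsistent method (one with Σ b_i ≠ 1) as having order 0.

1

b = (-367/117, 13/9, -4/13, 3)
c = (0, -15/13, 11/4, 1)
Ac = (0, 0, -45/52, 2731/312)
Σ b_i: (-367/117)·1 + 13/9·1 + (-4/13)·1 + 3·1 = 1 ✓
b·c: 13/9·(-15/13) + (-4/13)·11/4 + 3·1 = 19/39 ≠ 1/2 ⇒ order 1.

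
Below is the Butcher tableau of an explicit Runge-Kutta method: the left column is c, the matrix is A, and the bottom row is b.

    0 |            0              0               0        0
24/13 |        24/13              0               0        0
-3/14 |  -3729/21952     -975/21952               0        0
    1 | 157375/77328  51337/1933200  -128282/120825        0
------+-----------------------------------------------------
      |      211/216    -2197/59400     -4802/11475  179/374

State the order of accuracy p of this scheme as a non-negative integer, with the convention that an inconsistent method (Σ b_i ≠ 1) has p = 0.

b = (211/216, -2197/59400, -4802/11475, 179/374)
c = (0, 24/13, -3/14, 1)
Ac = (0, 0, -225/2744, 99/358)
Σ b_i: 211/216·1 + (-2197/59400)·1 + (-4802/11475)·1 + 179/374·1 = 1 ✓
b·c: (-2197/59400)·24/13 + (-4802/11475)·(-3/14) + 179/374·1 = 1/2 ✓
b·c²: (-2197/59400)·576/169 + (-4802/11475)·9/196 + 179/374·1 = 1/3 ✓
b·Ac: (-4802/11475)·(-225/2744) + 179/374·99/358 = 1/6 ✓
b·c³: (-2197/59400)·13824/2197 + (-4802/11475)·(-27/2744) + 179/374·1 = 1/4 ✓
b·(c∘Ac): (-4802/11475)·675/38416 + 179/374·99/358 = 1/8 ✓
b·Ac²: (-4802/11475)·(-675/4459) + 179/374·583/13962 = 1/12 ✓
b·A²c: 179/374·187/2148 = 1/24 ✓; 4 stages ⇒ order 4.

4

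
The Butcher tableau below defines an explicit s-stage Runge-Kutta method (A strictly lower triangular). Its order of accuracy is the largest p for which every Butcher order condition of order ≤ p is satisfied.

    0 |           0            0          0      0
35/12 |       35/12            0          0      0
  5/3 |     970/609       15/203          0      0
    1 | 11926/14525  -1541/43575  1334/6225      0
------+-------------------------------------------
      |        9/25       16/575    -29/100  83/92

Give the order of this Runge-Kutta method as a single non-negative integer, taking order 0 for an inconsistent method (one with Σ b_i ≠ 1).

4

b = (9/25, 16/575, -29/100, 83/92)
c = (0, 35/12, 5/3, 1)
Ac = (0, 0, 25/116, 253/996)
Σ b_i: 9/25·1 + 16/575·1 + (-29/100)·1 + 83/92·1 = 1 ✓
b·c: 16/575·35/12 + (-29/100)·5/3 + 83/92·1 = 1/2 ✓
b·c²: 16/575·1225/144 + (-29/100)·25/9 + 83/92·1 = 1/3 ✓
b·Ac: (-29/100)·25/116 + 83/92·253/996 = 1/6 ✓
b·c³: 16/575·42875/1728 + (-29/100)·125/27 + 83/92·1 = 1/4 ✓
b·(c∘Ac): (-29/100)·125/348 + 83/92·253/996 = 1/8 ✓
b·Ac²: (-29/100)·875/1392 + 83/92·391/1328 = 1/12 ✓
b·A²c: 83/92·23/498 = 1/24 ✓; 4 stages ⇒ order 4.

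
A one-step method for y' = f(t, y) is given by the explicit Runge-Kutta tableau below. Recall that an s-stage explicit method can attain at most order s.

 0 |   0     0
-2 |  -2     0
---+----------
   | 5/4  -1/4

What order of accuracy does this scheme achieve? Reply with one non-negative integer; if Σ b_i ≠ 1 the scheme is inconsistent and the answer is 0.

b = (5/4, -1/4)
c = (0, -2)
Σ b_i: 5/4·1 + (-1/4)·1 = 1 ✓
b·c: (-1/4)·(-2) = 1/2 ✓; 2 stages ⇒ order 2.

2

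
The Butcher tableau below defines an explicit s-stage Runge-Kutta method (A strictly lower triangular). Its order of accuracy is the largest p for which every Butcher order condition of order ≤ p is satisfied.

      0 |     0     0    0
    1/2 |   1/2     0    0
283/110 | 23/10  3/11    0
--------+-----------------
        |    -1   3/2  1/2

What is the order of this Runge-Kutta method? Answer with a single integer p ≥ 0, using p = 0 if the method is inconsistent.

1

b = (-1, 3/2, 1/2)
c = (0, 1/2, 283/110)
Ac = (0, 0, 3/22)
Σ b_i: (-1)·1 + 3/2·1 + 1/2·1 = 1 ✓
b·c: 3/2·1/2 + 1/2·283/110 = 112/55 ≠ 1/2 ⇒ order 1.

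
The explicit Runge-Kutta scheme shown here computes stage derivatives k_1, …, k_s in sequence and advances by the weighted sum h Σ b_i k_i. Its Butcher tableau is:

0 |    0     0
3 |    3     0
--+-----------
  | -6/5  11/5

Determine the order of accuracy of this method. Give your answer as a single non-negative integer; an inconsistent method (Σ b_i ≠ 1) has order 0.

b = (-6/5, 11/5)
c = (0, 3)
Σ b_i: (-6/5)·1 + 11/5·1 = 1 ✓
b·c: 11/5·3 = 33/5 ≠ 1/2 ⇒ order 1.

1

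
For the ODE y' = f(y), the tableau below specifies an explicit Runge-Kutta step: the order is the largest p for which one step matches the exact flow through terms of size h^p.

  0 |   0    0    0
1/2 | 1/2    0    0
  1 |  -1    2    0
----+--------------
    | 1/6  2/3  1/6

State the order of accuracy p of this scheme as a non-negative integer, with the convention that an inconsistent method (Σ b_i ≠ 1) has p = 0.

3

b = (1/6, 2/3, 1/6)
c = (0, 1/2, 1)
Ac = (0, 0, 1)
Σ b_i: 1/6·1 + 2/3·1 + 1/6·1 = 1 ✓
b·c: 2/3·1/2 + 1/6·1 = 1/2 ✓
b·c²: 2/3·1/4 + 1/6·1 = 1/3 ✓
b·Ac: 1/6·1 = 1/6 ✓; 3 stages ⇒ order 3.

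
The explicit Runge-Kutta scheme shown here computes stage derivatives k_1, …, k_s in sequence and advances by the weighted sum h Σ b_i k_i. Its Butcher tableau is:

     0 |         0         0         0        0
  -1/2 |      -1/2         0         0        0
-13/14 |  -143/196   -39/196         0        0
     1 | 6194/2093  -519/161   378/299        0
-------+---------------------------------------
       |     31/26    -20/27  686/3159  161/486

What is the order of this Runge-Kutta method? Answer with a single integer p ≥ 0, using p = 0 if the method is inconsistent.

b = (31/26, -20/27, 686/3159, 161/486)
c = (0, -1/2, -13/14, 1)
Ac = (0, 0, 39/392, 141/322)
Σ b_i: 31/26·1 + (-20/27)·1 + 686/3159·1 + 161/486·1 = 1 ✓
b·c: (-20/27)·(-1/2) + 686/3159·(-13/14) + 161/486·1 = 1/2 ✓
b·c²: (-20/27)·1/4 + 686/3159·169/196 + 161/486·1 = 1/3 ✓
b·Ac: 686/3159·39/392 + 161/486·141/322 = 1/6 ✓
b·c³: (-20/27)·(-1/8) + 686/3159·(-2197/2744) + 161/486·1 = 1/4 ✓
b·(c∘Ac): 686/3159·(-507/5488) + 161/486·141/322 = 1/8 ✓
b·Ac²: 686/3159·(-39/784) + 161/486·183/644 = 1/12 ✓
b·A²c: 161/486·81/644 = 1/24 ✓; 4 stages ⇒ order 4.

4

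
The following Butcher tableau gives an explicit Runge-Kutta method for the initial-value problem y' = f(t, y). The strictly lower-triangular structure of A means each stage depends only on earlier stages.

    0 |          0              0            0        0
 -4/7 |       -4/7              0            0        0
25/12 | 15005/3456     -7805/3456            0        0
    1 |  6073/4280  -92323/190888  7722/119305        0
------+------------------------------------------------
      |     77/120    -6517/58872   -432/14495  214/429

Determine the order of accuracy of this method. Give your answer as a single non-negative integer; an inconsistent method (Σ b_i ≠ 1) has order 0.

4

b = (77/120, -6517/58872, -432/14495, 214/429)
c = (0, -4/7, 25/12, 1)
Ac = (0, 0, 1115/864, 44/107)
Σ b_i: 77/120·1 + (-6517/58872)·1 + (-432/14495)·1 + 214/429·1 = 1 ✓
b·c: (-6517/58872)·(-4/7) + (-432/14495)·25/12 + 214/429·1 = 1/2 ✓
b·c²: (-6517/58872)·16/49 + (-432/14495)·625/144 + 214/429·1 = 1/3 ✓
b·Ac: (-432/14495)·1115/864 + 214/429·44/107 = 1/6 ✓
b·c³: (-6517/58872)·(-64/343) + (-432/14495)·15625/1728 + 214/429·1 = 1/4 ✓
b·(c∘Ac): (-432/14495)·27875/10368 + 214/429·44/107 = 1/8 ✓
b·Ac²: (-432/14495)·(-1115/1512) + 214/429·737/5992 = 1/12 ✓
b·A²c: 214/429·143/1712 = 1/24 ✓; 4 stages ⇒ order 4.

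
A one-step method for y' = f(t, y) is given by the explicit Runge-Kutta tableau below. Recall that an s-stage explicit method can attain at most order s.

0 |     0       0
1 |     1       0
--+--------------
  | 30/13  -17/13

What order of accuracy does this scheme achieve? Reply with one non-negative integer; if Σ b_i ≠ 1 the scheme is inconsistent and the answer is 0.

b = (30/13, -17/13)
c = (0, 1)
Σ b_i: 30/13·1 + (-17/13)·1 = 1 ✓
b·c: (-17/13)·1 = -17/13 ≠ 1/2 ⇒ order 1.

1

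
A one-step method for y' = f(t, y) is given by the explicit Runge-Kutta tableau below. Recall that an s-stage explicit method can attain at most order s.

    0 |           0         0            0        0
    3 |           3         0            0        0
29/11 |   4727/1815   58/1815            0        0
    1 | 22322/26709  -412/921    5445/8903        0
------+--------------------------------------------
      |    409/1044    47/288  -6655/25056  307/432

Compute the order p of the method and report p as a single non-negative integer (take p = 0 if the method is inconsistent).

4

b = (409/1044, 47/288, -6655/25056, 307/432)
c = (0, 3, 29/11, 1)
Ac = (0, 0, 58/605, 83/307)
Σ b_i: 409/1044·1 + 47/288·1 + (-6655/25056)·1 + 307/432·1 = 1 ✓
b·c: 47/288·3 + (-6655/25056)·29/11 + 307/432·1 = 1/2 ✓
b·c²: 47/288·9 + (-6655/25056)·841/121 + 307/432·1 = 1/3 ✓
b·Ac: (-6655/25056)·58/605 + 307/432·83/307 = 1/6 ✓
b·c³: 47/288·27 + (-6655/25056)·24389/1331 + 307/432·1 = 1/4 ✓
b·(c∘Ac): (-6655/25056)·1682/6655 + 307/432·83/307 = 1/8 ✓
b·Ac²: (-6655/25056)·174/605 + 307/432·69/307 = 1/12 ✓
b·A²c: 307/432·18/307 = 1/24 ✓; 4 stages ⇒ order 4.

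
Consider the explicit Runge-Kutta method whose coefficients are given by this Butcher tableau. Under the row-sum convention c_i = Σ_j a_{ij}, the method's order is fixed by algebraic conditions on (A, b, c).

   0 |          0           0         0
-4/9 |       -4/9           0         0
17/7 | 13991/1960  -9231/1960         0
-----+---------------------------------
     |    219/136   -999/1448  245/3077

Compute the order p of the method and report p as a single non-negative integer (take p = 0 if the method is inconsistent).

b = (219/136, -999/1448, 245/3077)
c = (0, -4/9, 17/7)
Ac = (0, 0, 3077/1470)
Σ b_i: 219/136·1 + (-999/1448)·1 + 245/3077·1 = 1 ✓
b·c: (-999/1448)·(-4/9) + 245/3077·17/7 = 1/2 ✓
b·c²: (-999/1448)·16/81 + 245/3077·289/49 = 1/3 ✓
b·Ac: 245/3077·3077/1470 = 1/6 ✓; 3 stages ⇒ order 3.

3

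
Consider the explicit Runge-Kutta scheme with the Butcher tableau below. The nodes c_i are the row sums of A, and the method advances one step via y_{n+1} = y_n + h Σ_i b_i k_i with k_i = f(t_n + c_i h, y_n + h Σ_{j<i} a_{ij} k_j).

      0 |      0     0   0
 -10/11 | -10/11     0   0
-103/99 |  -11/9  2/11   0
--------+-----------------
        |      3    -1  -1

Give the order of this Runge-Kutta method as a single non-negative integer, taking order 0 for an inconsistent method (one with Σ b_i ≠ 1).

1

b = (3, -1, -1)
c = (0, -10/11, -103/99)
Ac = (0, 0, -20/121)
Σ b_i: 3·1 + (-1)·1 + (-1)·1 = 1 ✓
b·c: (-1)·(-10/11) + (-1)·(-103/99) = 193/99 ≠ 1/2 ⇒ order 1.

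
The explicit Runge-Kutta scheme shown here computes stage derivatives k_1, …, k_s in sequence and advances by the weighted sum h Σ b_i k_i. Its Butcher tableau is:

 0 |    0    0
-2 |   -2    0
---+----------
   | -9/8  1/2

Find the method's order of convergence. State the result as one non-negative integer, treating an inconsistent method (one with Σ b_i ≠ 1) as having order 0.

b = (-9/8, 1/2)
c = (0, -2)
Σ b_i: (-9/8)·1 + 1/2·1 = -5/8 ≠ 1 ⇒ order 0.

0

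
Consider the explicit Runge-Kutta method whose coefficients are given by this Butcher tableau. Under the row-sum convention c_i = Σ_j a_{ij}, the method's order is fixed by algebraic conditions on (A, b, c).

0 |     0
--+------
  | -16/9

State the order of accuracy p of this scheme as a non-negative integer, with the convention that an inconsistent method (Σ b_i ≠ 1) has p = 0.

b = (-16/9)
c = (0)
Σ b_i: (-16/9)·1 = -16/9 ≠ 1 ⇒ order 0.

0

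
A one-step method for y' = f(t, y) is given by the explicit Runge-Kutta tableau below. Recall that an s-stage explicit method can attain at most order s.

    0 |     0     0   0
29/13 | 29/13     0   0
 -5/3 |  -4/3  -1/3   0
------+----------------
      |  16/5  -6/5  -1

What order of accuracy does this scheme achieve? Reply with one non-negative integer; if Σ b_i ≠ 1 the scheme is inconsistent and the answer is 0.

b = (16/5, -6/5, -1)
c = (0, 29/13, -5/3)
Ac = (0, 0, -29/39)
Σ b_i: 16/5·1 + (-6/5)·1 + (-1)·1 = 1 ✓
b·c: (-6/5)·29/13 + (-1)·(-5/3) = -197/195 ≠ 1/2 ⇒ order 1.

1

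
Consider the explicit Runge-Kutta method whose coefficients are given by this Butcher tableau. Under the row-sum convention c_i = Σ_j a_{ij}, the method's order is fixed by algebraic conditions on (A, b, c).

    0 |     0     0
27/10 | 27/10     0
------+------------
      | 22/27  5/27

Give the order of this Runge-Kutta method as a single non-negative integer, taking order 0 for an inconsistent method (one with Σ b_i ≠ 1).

2

b = (22/27, 5/27)
c = (0, 27/10)
Σ b_i: 22/27·1 + 5/27·1 = 1 ✓
b·c: 5/27·27/10 = 1/2 ✓; 2 stages ⇒ order 2.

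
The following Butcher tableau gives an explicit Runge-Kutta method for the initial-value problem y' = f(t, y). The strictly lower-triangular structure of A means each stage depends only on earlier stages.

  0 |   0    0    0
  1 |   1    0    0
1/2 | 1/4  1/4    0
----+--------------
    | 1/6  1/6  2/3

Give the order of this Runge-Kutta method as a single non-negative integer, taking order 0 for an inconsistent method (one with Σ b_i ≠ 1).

b = (1/6, 1/6, 2/3)
c = (0, 1, 1/2)
Ac = (0, 0, 1/4)
Σ b_i: 1/6·1 + 1/6·1 + 2/3·1 = 1 ✓
b·c: 1/6·1 + 2/3·1/2 = 1/2 ✓
b·c²: 1/6·1 + 2/3·1/4 = 1/3 ✓
b·Ac: 2/3·1/4 = 1/6 ✓; 3 stages ⇒ order 3.

3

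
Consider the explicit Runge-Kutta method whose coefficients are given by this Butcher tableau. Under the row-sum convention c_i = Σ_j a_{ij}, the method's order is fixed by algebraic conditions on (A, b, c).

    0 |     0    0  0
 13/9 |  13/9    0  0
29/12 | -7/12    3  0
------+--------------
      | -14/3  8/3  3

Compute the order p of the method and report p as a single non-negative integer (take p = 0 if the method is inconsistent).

1

b = (-14/3, 8/3, 3)
c = (0, 13/9, 29/12)
Ac = (0, 0, 13/3)
Σ b_i: (-14/3)·1 + 8/3·1 + 3·1 = 1 ✓
b·c: 8/3·13/9 + 3·29/12 = 1199/108 ≠ 1/2 ⇒ order 1.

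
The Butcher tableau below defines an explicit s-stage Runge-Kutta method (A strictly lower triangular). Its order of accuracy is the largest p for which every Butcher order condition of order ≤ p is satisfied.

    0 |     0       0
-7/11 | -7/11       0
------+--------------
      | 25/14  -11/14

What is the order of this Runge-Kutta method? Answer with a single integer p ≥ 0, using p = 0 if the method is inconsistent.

2

b = (25/14, -11/14)
c = (0, -7/11)
Σ b_i: 25/14·1 + (-11/14)·1 = 1 ✓
b·c: (-11/14)·(-7/11) = 1/2 ✓; 2 stages ⇒ order 2.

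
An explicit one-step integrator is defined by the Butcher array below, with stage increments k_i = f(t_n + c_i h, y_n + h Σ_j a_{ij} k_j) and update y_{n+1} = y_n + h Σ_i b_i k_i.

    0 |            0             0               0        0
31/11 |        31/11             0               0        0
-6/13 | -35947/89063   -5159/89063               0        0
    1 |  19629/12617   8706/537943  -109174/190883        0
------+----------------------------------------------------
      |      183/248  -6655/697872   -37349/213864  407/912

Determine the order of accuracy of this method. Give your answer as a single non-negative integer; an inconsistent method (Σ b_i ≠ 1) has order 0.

b = (183/248, -6655/697872, -37349/213864, 407/912)
c = (0, 31/11, -6/13, 1)
Ac = (0, 0, -469/2873, 126/407)
Σ b_i: 183/248·1 + (-6655/697872)·1 + (-37349/213864)·1 + 407/912·1 = 1 ✓
b·c: (-6655/697872)·31/11 + (-37349/213864)·(-6/13) + 407/912·1 = 1/2 ✓
b·c²: (-6655/697872)·961/121 + (-37349/213864)·36/169 + 407/912·1 = 1/3 ✓
b·Ac: (-37349/213864)·(-469/2873) + 407/912·126/407 = 1/6 ✓
b·c³: (-6655/697872)·29791/1331 + (-37349/213864)·(-216/2197) + 407/912·1 = 1/4 ✓
b·(c∘Ac): (-37349/213864)·2814/37349 + 407/912·126/407 = 1/8 ✓
b·Ac²: (-37349/213864)·(-14539/31603) + 407/912·30/4477 = 1/12 ✓
b·A²c: 407/912·38/407 = 1/24 ✓; 4 stages ⇒ order 4.

4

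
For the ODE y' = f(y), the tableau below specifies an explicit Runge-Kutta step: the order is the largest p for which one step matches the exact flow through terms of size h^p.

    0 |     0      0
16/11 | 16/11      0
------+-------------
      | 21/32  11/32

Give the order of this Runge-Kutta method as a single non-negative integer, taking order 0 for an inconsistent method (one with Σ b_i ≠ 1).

2

b = (21/32, 11/32)
c = (0, 16/11)
Σ b_i: 21/32·1 + 11/32·1 = 1 ✓
b·c: 11/32·16/11 = 1/2 ✓; 2 stages ⇒ order 2.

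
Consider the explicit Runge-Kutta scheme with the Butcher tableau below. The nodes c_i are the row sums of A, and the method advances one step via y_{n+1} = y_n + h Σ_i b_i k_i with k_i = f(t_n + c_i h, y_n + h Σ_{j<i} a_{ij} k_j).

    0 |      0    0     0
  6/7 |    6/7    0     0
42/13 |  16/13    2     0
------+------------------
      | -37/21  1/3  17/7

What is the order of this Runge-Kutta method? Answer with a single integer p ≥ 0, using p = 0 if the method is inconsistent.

1

b = (-37/21, 1/3, 17/7)
c = (0, 6/7, 42/13)
Ac = (0, 0, 12/7)
Σ b_i: (-37/21)·1 + 1/3·1 + 17/7·1 = 1 ✓
b·c: 1/3·6/7 + 17/7·42/13 = 740/91 ≠ 1/2 ⇒ order 1.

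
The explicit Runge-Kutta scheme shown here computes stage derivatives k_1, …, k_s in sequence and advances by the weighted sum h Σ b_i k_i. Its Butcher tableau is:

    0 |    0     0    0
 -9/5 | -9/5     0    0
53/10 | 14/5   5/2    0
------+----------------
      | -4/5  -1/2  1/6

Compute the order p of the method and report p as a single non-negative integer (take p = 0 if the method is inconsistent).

b = (-4/5, -1/2, 1/6)
c = (0, -9/5, 53/10)
Ac = (0, 0, -9/2)
Σ b_i: (-4/5)·1 + (-1/2)·1 + 1/6·1 = -17/15 ≠ 1 ⇒ order 0.

0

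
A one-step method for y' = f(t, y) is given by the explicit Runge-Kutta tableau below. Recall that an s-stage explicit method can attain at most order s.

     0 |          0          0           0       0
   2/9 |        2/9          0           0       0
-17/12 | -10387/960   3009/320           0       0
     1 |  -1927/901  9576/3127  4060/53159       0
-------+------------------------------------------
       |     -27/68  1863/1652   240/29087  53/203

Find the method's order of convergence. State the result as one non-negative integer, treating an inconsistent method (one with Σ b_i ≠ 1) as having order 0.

4

b = (-27/68, 1863/1652, 240/29087, 53/203)
c = (0, 2/9, -17/12, 1)
Ac = (0, 0, 1003/480, 91/159)
Σ b_i: (-27/68)·1 + 1863/1652·1 + 240/29087·1 + 53/203·1 = 1 ✓
b·c: 1863/1652·2/9 + 240/29087·(-17/12) + 53/203·1 = 1/2 ✓
b·c²: 1863/1652·4/81 + 240/29087·289/144 + 53/203·1 = 1/3 ✓
b·Ac: 240/29087·1003/480 + 53/203·91/159 = 1/6 ✓
b·c³: 1863/1652·8/729 + 240/29087·(-4913/1728) + 53/203·1 = 1/4 ✓
b·(c∘Ac): 240/29087·(-17051/5760) + 53/203·91/159 = 1/8 ✓
b·Ac²: 240/29087·1003/2160 + 53/203·581/1908 = 1/12 ✓
b·A²c: 53/203·203/1272 = 1/24 ✓; 4 stages ⇒ order 4.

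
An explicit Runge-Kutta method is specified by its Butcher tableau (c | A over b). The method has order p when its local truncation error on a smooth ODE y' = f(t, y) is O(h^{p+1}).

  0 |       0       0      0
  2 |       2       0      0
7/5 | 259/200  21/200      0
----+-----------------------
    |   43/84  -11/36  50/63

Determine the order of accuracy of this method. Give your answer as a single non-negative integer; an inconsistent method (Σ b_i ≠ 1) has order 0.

3

b = (43/84, -11/36, 50/63)
c = (0, 2, 7/5)
Ac = (0, 0, 21/100)
Σ b_i: 43/84·1 + (-11/36)·1 + 50/63·1 = 1 ✓
b·c: (-11/36)·2 + 50/63·7/5 = 1/2 ✓
b·c²: (-11/36)·4 + 50/63·49/25 = 1/3 ✓
b·Ac: 50/63·21/100 = 1/6 ✓; 3 stages ⇒ order 3.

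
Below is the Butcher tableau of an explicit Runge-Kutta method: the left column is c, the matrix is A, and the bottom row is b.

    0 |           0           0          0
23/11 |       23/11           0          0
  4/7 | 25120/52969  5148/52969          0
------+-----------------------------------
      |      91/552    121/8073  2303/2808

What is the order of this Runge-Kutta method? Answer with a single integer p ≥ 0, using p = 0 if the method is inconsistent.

b = (91/552, 121/8073, 2303/2808)
c = (0, 23/11, 4/7)
Ac = (0, 0, 468/2303)
Σ b_i: 91/552·1 + 121/8073·1 + 2303/2808·1 = 1 ✓
b·c: 121/8073·23/11 + 2303/2808·4/7 = 1/2 ✓
b·c²: 121/8073·529/121 + 2303/2808·16/49 = 1/3 ✓
b·Ac: 2303/2808·468/2303 = 1/6 ✓; 3 stages ⇒ order 3.

3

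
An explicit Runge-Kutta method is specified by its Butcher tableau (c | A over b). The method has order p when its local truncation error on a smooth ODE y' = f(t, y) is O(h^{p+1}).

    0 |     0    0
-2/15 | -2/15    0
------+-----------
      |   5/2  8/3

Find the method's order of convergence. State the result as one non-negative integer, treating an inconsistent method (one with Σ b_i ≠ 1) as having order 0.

b = (5/2, 8/3)
c = (0, -2/15)
Σ b_i: 5/2·1 + 8/3·1 = 31/6 ≠ 1 ⇒ order 0.

0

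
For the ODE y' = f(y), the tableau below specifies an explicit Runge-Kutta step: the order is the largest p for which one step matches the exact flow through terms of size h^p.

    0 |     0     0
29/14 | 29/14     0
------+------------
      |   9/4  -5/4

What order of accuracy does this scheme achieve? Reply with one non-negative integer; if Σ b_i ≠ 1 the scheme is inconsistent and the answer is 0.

1

b = (9/4, -5/4)
c = (0, 29/14)
Σ b_i: 9/4·1 + (-5/4)·1 = 1 ✓
b·c: (-5/4)·29/14 = -145/56 ≠ 1/2 ⇒ order 1.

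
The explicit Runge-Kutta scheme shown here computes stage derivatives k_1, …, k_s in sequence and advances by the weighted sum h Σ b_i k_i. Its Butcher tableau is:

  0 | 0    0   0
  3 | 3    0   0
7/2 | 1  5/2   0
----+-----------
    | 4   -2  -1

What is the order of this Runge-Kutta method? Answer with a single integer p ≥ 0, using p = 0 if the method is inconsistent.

1

b = (4, -2, -1)
c = (0, 3, 7/2)
Ac = (0, 0, 15/2)
Σ b_i: 4·1 + (-2)·1 + (-1)·1 = 1 ✓
b·c: (-2)·3 + (-1)·7/2 = -19/2 ≠ 1/2 ⇒ order 1.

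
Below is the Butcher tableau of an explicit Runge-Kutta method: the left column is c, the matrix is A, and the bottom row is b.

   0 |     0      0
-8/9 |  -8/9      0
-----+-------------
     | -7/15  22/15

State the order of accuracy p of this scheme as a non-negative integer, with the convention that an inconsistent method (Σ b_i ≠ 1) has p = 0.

b = (-7/15, 22/15)
c = (0, -8/9)
Σ b_i: (-7/15)·1 + 22/15·1 = 1 ✓
b·c: 22/15·(-8/9) = -176/135 ≠ 1/2 ⇒ order 1.

1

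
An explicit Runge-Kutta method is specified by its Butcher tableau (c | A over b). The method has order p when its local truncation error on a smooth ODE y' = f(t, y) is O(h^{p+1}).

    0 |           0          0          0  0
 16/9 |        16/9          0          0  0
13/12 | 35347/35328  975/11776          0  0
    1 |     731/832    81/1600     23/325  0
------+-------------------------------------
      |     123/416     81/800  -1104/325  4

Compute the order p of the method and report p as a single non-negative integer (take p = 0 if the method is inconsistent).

b = (123/416, 81/800, -1104/325, 4)
c = (0, 16/9, 13/12, 1)
Ac = (0, 0, 325/2208, 1/6)
Σ b_i: 123/416·1 + 81/800·1 + (-1104/325)·1 + 4·1 = 1 ✓
b·c: 81/800·16/9 + (-1104/325)·13/12 + 4·1 = 1/2 ✓
b·c²: 81/800·256/81 + (-1104/325)·169/144 + 4·1 = 1/3 ✓
b·Ac: (-1104/325)·325/2208 + 4·1/6 = 1/6 ✓
b·c³: 81/800·4096/729 + (-1104/325)·2197/1728 + 4·1 = 1/4 ✓
b·(c∘Ac): (-1104/325)·4225/26496 + 4·1/6 = 1/8 ✓
b·Ac²: (-1104/325)·325/1242 + 4·35/144 = 1/12 ✓
b·A²c: 4·1/96 = 1/24 ✓; 4 stages ⇒ order 4.

4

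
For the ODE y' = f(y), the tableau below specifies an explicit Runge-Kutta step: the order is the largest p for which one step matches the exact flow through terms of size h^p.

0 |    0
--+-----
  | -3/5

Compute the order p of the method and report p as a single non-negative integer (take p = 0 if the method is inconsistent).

b = (-3/5)
c = (0)
Σ b_i: (-3/5)·1 = -3/5 ≠ 1 ⇒ order 0.

0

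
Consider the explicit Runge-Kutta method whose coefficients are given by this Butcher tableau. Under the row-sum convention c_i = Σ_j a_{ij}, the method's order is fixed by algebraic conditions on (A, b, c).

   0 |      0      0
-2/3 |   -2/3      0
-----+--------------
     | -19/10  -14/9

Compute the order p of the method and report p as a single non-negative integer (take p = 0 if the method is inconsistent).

b = (-19/10, -14/9)
c = (0, -2/3)
Σ b_i: (-19/10)·1 + (-14/9)·1 = -311/90 ≠ 1 ⇒ order 0.

0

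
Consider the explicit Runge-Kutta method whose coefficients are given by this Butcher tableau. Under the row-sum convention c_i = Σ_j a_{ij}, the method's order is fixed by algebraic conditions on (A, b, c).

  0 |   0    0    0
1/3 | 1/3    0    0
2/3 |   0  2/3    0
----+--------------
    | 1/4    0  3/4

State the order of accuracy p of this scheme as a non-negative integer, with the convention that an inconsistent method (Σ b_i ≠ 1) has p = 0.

b = (1/4, 0, 3/4)
c = (0, 1/3, 2/3)
Ac = (0, 0, 2/9)
Σ b_i: 1/4·1 + 3/4·1 = 1 ✓
b·c: 3/4·2/3 = 1/2 ✓
b·c²: 3/4·4/9 = 1/3 ✓
b·Ac: 3/4·2/9 = 1/6 ✓; 3 stages ⇒ order 3.

3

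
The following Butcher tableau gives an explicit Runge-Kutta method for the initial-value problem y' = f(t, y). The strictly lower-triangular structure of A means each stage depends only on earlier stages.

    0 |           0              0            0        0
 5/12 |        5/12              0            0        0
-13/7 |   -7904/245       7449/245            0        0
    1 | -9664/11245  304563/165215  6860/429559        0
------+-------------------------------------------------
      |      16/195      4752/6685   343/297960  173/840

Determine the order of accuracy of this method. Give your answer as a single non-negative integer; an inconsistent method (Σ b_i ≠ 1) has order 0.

b = (16/195, 4752/6685, 343/297960, 173/840)
c = (0, 5/12, -13/7, 1)
Ac = (0, 0, 2483/196, 511/692)
Σ b_i: 16/195·1 + 4752/6685·1 + 343/297960·1 + 173/840·1 = 1 ✓
b·c: 4752/6685·5/12 + 343/297960·(-13/7) + 173/840·1 = 1/2 ✓
b·c²: 4752/6685·25/144 + 343/297960·169/49 + 173/840·1 = 1/3 ✓
b·Ac: 343/297960·2483/196 + 173/840·511/692 = 1/6 ✓
b·c³: 4752/6685·125/1728 + 343/297960·(-2197/343) + 173/840·1 = 1/4 ✓
b·(c∘Ac): 343/297960·(-32279/1372) + 173/840·511/692 = 1/8 ✓
b·Ac²: 343/297960·12415/2352 + 173/840·3115/8304 = 1/12 ✓
b·A²c: 173/840·35/173 = 1/24 ✓; 4 stages ⇒ order 4.

4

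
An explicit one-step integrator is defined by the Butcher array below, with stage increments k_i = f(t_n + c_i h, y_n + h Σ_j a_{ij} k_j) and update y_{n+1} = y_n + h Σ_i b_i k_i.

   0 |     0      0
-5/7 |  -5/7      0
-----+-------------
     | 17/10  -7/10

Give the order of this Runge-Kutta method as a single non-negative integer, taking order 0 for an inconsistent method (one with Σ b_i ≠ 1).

2

b = (17/10, -7/10)
c = (0, -5/7)
Σ b_i: 17/10·1 + (-7/10)·1 = 1 ✓
b·c: (-7/10)·(-5/7) = 1/2 ✓; 2 stages ⇒ order 2.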